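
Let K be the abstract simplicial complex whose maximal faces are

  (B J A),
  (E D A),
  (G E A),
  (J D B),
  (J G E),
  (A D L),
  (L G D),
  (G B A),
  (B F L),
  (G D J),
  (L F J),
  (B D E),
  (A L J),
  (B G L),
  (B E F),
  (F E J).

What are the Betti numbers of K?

We work with the vertex ordering A < B < D < E < F < G < J < L. The simplices of K, each written with vertices in increasing order, are:

  0-simplices (8): A, B, D, E, F, G, J, L
  1-simplices (24): AB, AD, AE, AG, AJ, AL, BD, BE, BF, BG, BJ, BL, DE, DG, DJ, DL, EF, EG, EJ, FJ, FL, GJ, GL, JL
  2-simplices (16): ABG, ABJ, ADE, ADL, AEG, AJL, BDE, BDJ, BEF, BFL, BGL, DGJ, DGL, EFJ, EGJ, FJL

so the chain groups are C_0 ≅ Z^8, C_1 ≅ Z^24, C_2 ≅ Z^16.

The boundary map ∂_1: C_1 → C_0 maps an edge to its endpoints' difference, ∂[p,q] = q − p.
The resulting 8×24 matrix has rank 7, and its Smith normal form has invariant factors (1,1,1,1,1,1,1).

The boundary map ∂_2: C_2 → C_1 maps a triangle to the signed sum of its edges. For instance
  ∂FJL = JL − FL + FJ,
  ∂DGJ = GJ − DJ + DG.
The resulting 24×16 matrix has rank 15, and its Smith normal form has invariant factors (1,1,1,1,1,1,1,1,1,1,1,1,1,1,1).

Computing H_k = (kernel of ∂_k) / (image of ∂_{k+1}):

  H_0: rank C_0 − rank ∂_1 = 8 − 7 = 1, and the invariant factors of ∂_1 are all 1, so H_0 = Z.
  H_1: rank ker ∂_1 − rank ∂_2 = (24 − 7) − 15 = 2, and the invariant factors of ∂_2 are all 1, so H_1 = Z^2.
  H_2: rank ker ∂_2 − rank ∂_3 = (16 − 15) − 0 = 1, and there is no ∂_3, so H_2 = Z.

(K is a triangulation of the torus T^2.)

Hence the Betti numbers are b_0 = 1, b_1 = 2, b_2 = 1.

b_0 = 1, b_1 = 2, b_2 = 1.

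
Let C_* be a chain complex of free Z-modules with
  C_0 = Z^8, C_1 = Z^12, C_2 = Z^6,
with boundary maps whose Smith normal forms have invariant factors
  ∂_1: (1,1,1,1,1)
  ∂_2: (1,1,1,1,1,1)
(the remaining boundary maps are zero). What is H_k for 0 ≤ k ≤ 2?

H_0 ≅ Z^3,  H_1 ≅ Z,  H_2 = 0.

H_0: b_0 = 8 − 0 − 5 = 3; torsion from ∂_1 factors > 1: none. So H_0 ≅ Z^3.
H_1: b_1 = 12 − 5 − 6 = 1; torsion from ∂_2 factors > 1: none. So H_1 ≅ Z.
H_2: b_2 = 6 − 6 − 0 = 0; torsion from ∂_3 factors > 1: none. So H_2 ≅ 0.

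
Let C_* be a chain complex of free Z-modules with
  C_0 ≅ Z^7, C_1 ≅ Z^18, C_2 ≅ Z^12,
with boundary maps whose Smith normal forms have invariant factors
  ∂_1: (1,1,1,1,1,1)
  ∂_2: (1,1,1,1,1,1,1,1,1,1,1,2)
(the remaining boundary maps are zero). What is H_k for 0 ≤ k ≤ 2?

H_0: b_0 = 7 − 0 − 6 = 1; torsion from ∂_1 factors > 1: none. So H_0 ≅ Z.
H_1: b_1 = 18 − 6 − 12 = 0; torsion from ∂_2 factors > 1: [2]. So H_1 ≅ Z_2.
H_2: b_2 = 12 − 12 − 0 = 0; torsion from ∂_3 factors > 1: none. So H_2 ≅ 0.

H_0 ≅ Z,  H_1 ≅ Z_2,  H_2 = 0.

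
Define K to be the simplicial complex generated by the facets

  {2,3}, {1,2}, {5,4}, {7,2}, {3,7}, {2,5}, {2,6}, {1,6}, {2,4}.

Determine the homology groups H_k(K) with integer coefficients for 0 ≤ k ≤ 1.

Order the vertices as 1 < 2 < 3 < 4 < 5 < 6 < 7. Listing each simplex with vertices in this order, K has dimension 1 with simplices:

  0-simplices (7): [1], [2], [3], [4], [5], [6], [7]
  1-simplices (9): [1,2], [1,6], [2,3], [2,4], [2,5], [2,6], [2,7], [3,7], [4,5]

Hence C_0 ≅ Z^7, C_1 ≅ Z^9.

∂_1: C_1 → C_0 sends each edge [p,q] (with p < q) to q − p. For instance
  ∂[1,2] = [2] − [1].
The resulting 7×9 matrix has rank 6, and its Smith normal form has invariant factors (1,1,1,1,1,1).

Computing H_k = (kernel of ∂_k) / (image of ∂_{k+1}):

  H_0: rank C_0 − rank ∂_1 = 7 − 6 = 1, and the invariant factors of ∂_1 are all 1, so H_0 = Z.
  H_1: rank ker ∂_1 − rank ∂_2 = (9 − 6) − 0 = 3, and there is no ∂_2, so H_1 = Z^3.

(K is a triangulation of a wedge of 3 circles.)

H_0 = Z,  H_1 = Z^3.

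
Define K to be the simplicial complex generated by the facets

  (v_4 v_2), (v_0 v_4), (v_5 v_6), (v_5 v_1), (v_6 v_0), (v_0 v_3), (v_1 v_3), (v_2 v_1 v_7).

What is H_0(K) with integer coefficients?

Take the total order v_0 < v_1 < v_2 < v_3 < v_4 < v_5 < v_6 < v_7 on the vertex set. Then K (dimension 2) consists of the simplices:

  0-simplices (8): [v_0], [v_1], [v_2], [v_3], [v_4], [v_5], [v_6], [v_7]
  1-simplices (10): [v_0,v_3], [v_0,v_4], [v_0,v_6], [v_1,v_2], [v_1,v_3], [v_1,v_5], [v_1,v_7], [v_2,v_4], [v_2,v_7], [v_5,v_6]
  2-simplices (1): [v_1,v_2,v_7]

so the chain groups are C_0 ≅ Z^8, C_1 ≅ Z^10, C_2 ≅ Z^1.

Boundary ∂_1: C_1 → C_0 sends each edge [p,q] (with p < q) to q − p. For instance
  ∂[v_0,v_6] = [v_6] − [v_0].
This gives a 8×10 integer matrix of rank 7; reducing to Smith normal form yields diagonal entries (1,1,1,1,1,1,1).

∂_2: C_2 → C_1 acts by ∂[p,q,r] = [q,r] − [p,r] + [p,q]. For instance
  ∂[v_1,v_2,v_7] = [v_2,v_7] − [v_1,v_7] + [v_1,v_2].
This gives a 10×1 integer matrix of rank 1; reducing to Smith normal form yields diagonal entries (1).

Computing H_k = (kernel of ∂_k) / (image of ∂_{k+1}):

  H_0: rank C_0 − rank ∂_1 = 8 − 7 = 1, and the invariant factors of ∂_1 are all 1, so H_0 ≅ Z.

H_0 ≅ Z.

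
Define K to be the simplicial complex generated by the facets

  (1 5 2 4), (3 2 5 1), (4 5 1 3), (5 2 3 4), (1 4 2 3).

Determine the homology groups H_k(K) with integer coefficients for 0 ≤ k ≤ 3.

Fix the vertex order 1 < 2 < 3 < 4 < 5 and write every simplex with vertices in increasing order. Then dim K = 3 and the simplices of K are:

  0-simplices (5): [1], [2], [3], [4], [5]
  1-simplices (10): [1,2], [1,3], [1,4], [1,5], [2,3], [2,4], [2,5], [3,4], [3,5], [4,5]
  2-simplices (10): [1,2,3], [1,2,4], [1,2,5], [1,3,4], [1,3,5], [1,4,5], [2,3,4], [2,3,5], [2,4,5], [3,4,5]
  3-simplices (5): [1,2,3,4], [1,2,3,5], [1,2,4,5], [1,3,4,5], [2,3,4,5]

Hence C_0 ≅ Z^5, C_1 ≅ Z^10, C_2 ≅ Z^10, C_3 ≅ Z^5.

The boundary map ∂_1: C_1 → C_0 sends each edge [p,q] (with p < q) to q − p. For instance
  ∂[1,2] = [2] − [1].
As a 5×10 matrix over Z this has rank 4, with invariant factors (1,1,1,1).

∂_2: C_2 → C_1 maps a triangle to the signed sum of its edges. For instance
  ∂[1,3,5] = [3,5] − [1,5] + [1,3],
  ∂[1,2,5] = [2,5] − [1,5] + [1,2].
The 10×10 boundary matrix has rank 6 and Smith normal form diag(1,1,1,1,1,1).

∂_3: C_3 → C_2 sends each 3-simplex σ to the alternating sum Σ_i (−1)^i (σ with its i-th vertex removed). For instance
  ∂[1,2,4,5] = [2,4,5] − [1,4,5] + [1,2,5] − [1,2,4],
  ∂[1,3,4,5] = [3,4,5] − [1,4,5] + [1,3,5] − [1,3,4].
This gives a 10×5 integer matrix of rank 4; reducing to Smith normal form yields diagonal entries (1,1,1,1).

Now H_k = ker ∂_k / im ∂_{k+1}, so:

  H_0: rank C_0 − rank ∂_1 = 5 − 4 = 1, and the invariant factors of ∂_1 are all 1, so H_0 ≅ Z.
  H_1: rank ker ∂_1 − rank ∂_2 = (10 − 4) − 6 = 0, and the invariant factors of ∂_2 are all 1, so H_1 ≅ 0.
  H_2: rank ker ∂_2 − rank ∂_3 = (10 − 6) − 4 = 0, and the invariant factors of ∂_3 are all 1, so H_2 ≅ 0.
  H_3: rank ker ∂_3 − rank ∂_4 = (5 − 4) − 0 = 1, and there is no ∂_4, so H_3 ≅ Z.

As a check, the Euler characteristic is 5 − 10 + 10 − 5 = 0, which agrees with 1 − 0 + 0 − 1 = 0.

H_0 ≅ Z,  H_1 = 0,  H_2 = 0,  H_3 ≅ Z.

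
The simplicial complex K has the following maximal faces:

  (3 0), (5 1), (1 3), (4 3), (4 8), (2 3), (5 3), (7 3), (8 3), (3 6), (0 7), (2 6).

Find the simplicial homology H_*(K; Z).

Take the total order 0 < 1 < 2 < 3 < 4 < 5 < 6 < 7 < 8 on the vertex set. Then K (dimension 1) consists of the simplices:

  0-simplices (9): [0], [1], [2], [3], [4], [5], [6], [7], [8]
  1-simplices (12): [0,3], [0,7], [1,3], [1,5], [2,3], [2,6], [3,4], [3,5], [3,6], [3,7], [3,8], [4,8]

so the chain groups are C_0 ≅ Z^9, C_1 ≅ Z^12.

Boundary ∂_1: C_1 → C_0 sends each edge [p,q] (with p < q) to q − p. For instance
  ∂[2,6] = [6] − [2].
The resulting 9×12 matrix has rank 8, and its Smith normal form has invariant factors (1,1,1,1,1,1,1,1).

From H_k ≅ ker(∂_k) / im(∂_{k+1}) we obtain:

  H_0: rank C_0 − rank ∂_1 = 9 − 8 = 1, and the invariant factors of ∂_1 are all 1, so H_0 = Z.
  H_1: rank ker ∂_1 − rank ∂_2 = (12 − 8) − 0 = 4, and there is no ∂_2, so H_1 = Z^4.

(K is a triangulation of a wedge of 4 circles.)

H_0 = Z,  H_1 = Z^4.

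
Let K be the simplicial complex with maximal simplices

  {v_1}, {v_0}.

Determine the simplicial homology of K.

H_0 ≅ Z^2.

Take the total order v_0 < v_1 on the vertex set. Then K (dimension 0) consists of the simplices:

  0-simplices (2): [v_0], [v_1]

so the chain groups are C_0 ≅ Z^2.

Reading off H_k = ker ∂_k / im ∂_{k+1}:

  H_0: rank C_0 − rank ∂_1 = 2 − 0 = 2, and there is no ∂_1, so H_0 = Z^2.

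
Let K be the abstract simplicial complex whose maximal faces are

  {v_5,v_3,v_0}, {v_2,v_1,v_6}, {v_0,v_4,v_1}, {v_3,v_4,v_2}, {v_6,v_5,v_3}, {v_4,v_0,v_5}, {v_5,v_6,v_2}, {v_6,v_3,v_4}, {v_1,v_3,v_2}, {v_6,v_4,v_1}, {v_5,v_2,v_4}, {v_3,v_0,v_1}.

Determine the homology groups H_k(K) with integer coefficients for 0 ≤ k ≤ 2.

Fix the vertex order v_0 < v_1 < v_2 < v_3 < v_4 < v_5 < v_6 and write every simplex with vertices in increasing order. Then dim K = 2 and the simplices of K are:

  0-simplices (7): [v_0], [v_1], [v_2], [v_3], [v_4], [v_5], [v_6]
  1-simplices (18): (18 of them)
  2-simplices (12): (12 of them)

so the chain groups are C_0 ≅ Z^7, C_1 ≅ Z^18, C_2 ≅ Z^12.

The boundary map ∂_1: C_1 → C_0 maps an edge to its endpoints' difference, ∂[p,q] = q − p. For instance
  ∂[v_0,v_4] = [v_4] − [v_0].
This gives a 7×18 integer matrix of rank 6; reducing to Smith normal form yields diagonal entries (1,1,1,1,1,1).

Boundary ∂_2: C_2 → C_1 maps a triangle to the signed sum of its edges. For instance
  ∂[v_3,v_5,v_6] = [v_5,v_6] − [v_3,v_6] + [v_3,v_5],
  ∂[v_1,v_2,v_3] = [v_2,v_3] − [v_1,v_3] + [v_1,v_2].
This gives a 18×12 integer matrix of rank 12; reducing to Smith normal form yields diagonal entries (1,1,1,1,1,1,1,1,1,1,1,2).

Reading off H_k = ker ∂_k / im ∂_{k+1}:

  H_0: rank C_0 − rank ∂_1 = 7 − 6 = 1, and the invariant factors of ∂_1 are all 1, so H_0 ≅ Z.
  H_1: rank ker ∂_1 − rank ∂_2 = (18 − 6) − 12 = 0, and ∂_2 has invariant factor 2 > 1, so H_1 ≅ Z/2.
  H_2: rank ker ∂_2 − rank ∂_3 = (12 − 12) − 0 = 0, and there is no ∂_3, so H_2 ≅ 0.

(K is a triangulation of the real projective plane RP^2.)

H_0 ≅ Z,  H_1 ≅ Z/2,  H_2 = 0.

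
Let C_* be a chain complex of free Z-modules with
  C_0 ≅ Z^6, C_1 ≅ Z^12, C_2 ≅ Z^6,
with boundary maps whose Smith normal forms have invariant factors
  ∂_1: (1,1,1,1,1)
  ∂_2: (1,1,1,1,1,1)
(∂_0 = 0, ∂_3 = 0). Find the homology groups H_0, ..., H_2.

H_0: b_0 = 6 − 0 − 5 = 1; torsion from ∂_1 factors > 1: none. So H_0 = Z.
H_1: b_1 = 12 − 5 − 6 = 1; torsion from ∂_2 factors > 1: none. So H_1 = Z.
H_2: b_2 = 6 − 6 − 0 = 0; torsion from ∂_3 factors > 1: none. So H_2 = 0.

H_0 = Z,  H_1 = Z,  H_2 = 0.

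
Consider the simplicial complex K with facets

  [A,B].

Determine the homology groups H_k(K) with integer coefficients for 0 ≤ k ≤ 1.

H_0 ≅ Z,  H_1 = 0.

Order the vertices as A < B. Listing each simplex with vertices in this order, K has dimension 1 with simplices:

  0-simplices (2): A, B
  1-simplices (1): AB

Hence C_0 ≅ Z^2, C_1 ≅ Z^1.

∂_1: C_1 → C_0 sends each edge [p,q] (with p < q) to q − p.
As a 2×1 matrix over Z this has rank 1, with invariant factors (1).

Computing H_k = (kernel of ∂_k) / (image of ∂_{k+1}):

  H_0: rank C_0 − rank ∂_1 = 2 − 1 = 1, and the invariant factors of ∂_1 are all 1, so H_0 = Z.
  H_1: rank ker ∂_1 − rank ∂_2 = (1 − 1) − 0 = 0, and there is no ∂_2, so H_1 = 0.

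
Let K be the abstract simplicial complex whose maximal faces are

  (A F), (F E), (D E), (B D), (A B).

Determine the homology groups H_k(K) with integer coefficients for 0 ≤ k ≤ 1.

We work with the vertex ordering A < B < D < E < F. The simplices of K, each written with vertices in increasing order, are:

  0-simplices (5): A, B, D, E, F
  1-simplices (5): AB, AF, BD, DE, EF

so the chain groups are C_0 ≅ Z^5, C_1 ≅ Z^5.

∂_1: C_1 → C_0 sends each edge [p,q] (with p < q) to q − p. For instance
  ∂AB = B − A.
As a 5×5 matrix over Z this has rank 4, with invariant factors (1,1,1,1).

Reading off H_k = ker ∂_k / im ∂_{k+1}:

  H_0: rank C_0 − rank ∂_1 = 5 − 4 = 1, and the invariant factors of ∂_1 are all 1, so H_0 = Z.
  H_1: rank ker ∂_1 − rank ∂_2 = (5 − 4) − 0 = 1, and there is no ∂_2, so H_1 = Z.

(K is a triangulation of the circle S^1.)

H_0 = Z,  H_1 = Z.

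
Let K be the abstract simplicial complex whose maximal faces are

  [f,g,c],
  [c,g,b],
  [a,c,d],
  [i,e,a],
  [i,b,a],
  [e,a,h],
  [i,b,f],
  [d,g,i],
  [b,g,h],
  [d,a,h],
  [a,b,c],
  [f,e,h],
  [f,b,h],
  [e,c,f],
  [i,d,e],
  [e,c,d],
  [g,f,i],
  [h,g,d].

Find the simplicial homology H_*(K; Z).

Fix the vertex order a < b < c < d < e < f < g < h < i and write every simplex with vertices in increasing order. Then dim K = 2 and the simplices of K are:

  0-simplices (9): a, b, c, d, e, f, g, h, i
  1-simplices (27): ab, ac, ad, ae, ah, ai, bc, bf, bg, bh, bi, cd, ce, cf, cg, de, dg, dh, di, ef, eh, ei, fg, fh, fi, gh, gi
  2-simplices (18): abc, abi, acd, adh, aeh, aei, bcg, bfh, bfi, bgh, cde, cef, cfg, dei, dgh, dgi, efh, fgi

giving chain groups C_0 ≅ Z^9, C_1 ≅ Z^27, C_2 ≅ Z^18.

Boundary ∂_1: C_1 → C_0 is given by ∂[p,q] = [q] − [p]. For instance
  ∂fi = i − f.
The resulting 9×27 matrix has rank 8, and its Smith normal form has invariant factors (1,1,1,1,1,1,1,1).

The boundary map ∂_2: C_2 → C_1 sends each 2-simplex [p,q,r] to [q,r] − [p,r] + [p,q]. For instance
  ∂cfg = fg − cg + cf,
  ∂fgi = gi − fi + fg.
This gives a 27×18 integer matrix of rank 18; reducing to Smith normal form yields diagonal entries (1,1,1,1,1,1,1,1,1,1,1,1,1,1,1,1,1,2).

From H_k ≅ ker(∂_k) / im(∂_{k+1}) we obtain:

  H_0: rank C_0 − rank ∂_1 = 9 − 8 = 1, and the invariant factors of ∂_1 are all 1, so H_0 = Z.
  H_1: rank ker ∂_1 − rank ∂_2 = (27 − 8) − 18 = 1, and ∂_2 has invariant factor 2 > 1, so H_1 = Z × Z/2.
  H_2: rank ker ∂_2 − rank ∂_3 = (18 − 18) − 0 = 0, and there is no ∂_3, so H_2 = 0.

As a check, the Euler characteristic is 9 − 27 + 18 = 0, which agrees with 1 − 1 + 0 = 0.

H_0 ≅ Z,  H_1 ≅ Z × Z/2,  H_2 = 0.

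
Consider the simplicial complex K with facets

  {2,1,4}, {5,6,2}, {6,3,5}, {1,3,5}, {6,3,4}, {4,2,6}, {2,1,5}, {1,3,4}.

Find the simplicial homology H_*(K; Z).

H_0 = Z,  H_1 = 0,  H_2 = Z.

Order the vertices as 1 < 2 < 3 < 4 < 5 < 6. Listing each simplex with vertices in this order, K has dimension 2 with simplices:

  0-simplices (6): [1], [2], [3], [4], [5], [6]
  1-simplices (12): [1,2], [1,3], [1,4], [1,5], [2,4], [2,5], [2,6], [3,4], [3,5], [3,6], [4,6], [5,6]
  2-simplices (8): [1,2,4], [1,2,5], [1,3,4], [1,3,5], [2,4,6], [2,5,6], [3,4,6], [3,5,6]

Hence C_0 ≅ Z^6, C_1 ≅ Z^12, C_2 ≅ Z^8.

The boundary map ∂_1: C_1 → C_0 is given by ∂[p,q] = [q] − [p]. For instance
  ∂[5,6] = [6] − [5].
As a 6×12 matrix over Z this has rank 5, with invariant factors (1,1,1,1,1).

∂_2: C_2 → C_1 acts by ∂[p,q,r] = [q,r] − [p,r] + [p,q]. For instance
  ∂[2,5,6] = [5,6] − [2,6] + [2,5],
  ∂[3,5,6] = [5,6] − [3,6] + [3,5].
This gives a 12×8 integer matrix of rank 7; reducing to Smith normal form yields diagonal entries (1,1,1,1,1,1,1).

Now H_k = ker ∂_k / im ∂_{k+1}, so:

  H_0: rank C_0 − rank ∂_1 = 6 − 5 = 1, and the invariant factors of ∂_1 are all 1, so H_0 = Z.
  H_1: rank ker ∂_1 − rank ∂_2 = (12 − 5) − 7 = 0, and the invariant factors of ∂_2 are all 1, so H_1 = 0.
  H_2: rank ker ∂_2 − rank ∂_3 = (8 − 7) − 0 = 1, and there is no ∂_3, so H_2 = Z.

As a check, the Euler characteristic is 6 − 12 + 8 = 2, which agrees with 1 − 0 + 1 = 2.
(K is a triangulation of the 2-sphere S^2.)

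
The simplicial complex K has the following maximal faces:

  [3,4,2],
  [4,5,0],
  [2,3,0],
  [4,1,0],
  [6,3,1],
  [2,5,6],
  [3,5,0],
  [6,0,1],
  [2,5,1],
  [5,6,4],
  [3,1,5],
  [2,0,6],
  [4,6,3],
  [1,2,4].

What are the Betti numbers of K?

Take the total order 0 < 1 < 2 < 3 < 4 < 5 < 6 on the vertex set. Then K (dimension 2) consists of the simplices:

  0-simplices (7): [0], [1], [2], [3], [4], [5], [6]
  1-simplices (21): [0,1], [0,2], [0,3], [0,4], [0,5], [0,6], [1,2], [1,3], [1,4], [1,5], [1,6], [2,3], [2,4], [2,5], [2,6], [3,4], [3,5], [3,6], [4,5], [4,6], [5,6]
  2-simplices (14): [0,1,4], [0,1,6], [0,2,3], [0,2,6], [0,3,5], [0,4,5], [1,2,4], [1,2,5], [1,3,5], [1,3,6], [2,3,4], [2,5,6], [3,4,6], [4,5,6]

giving chain groups C_0 ≅ Z^7, C_1 ≅ Z^21, C_2 ≅ Z^14.

Boundary ∂_1: C_1 → C_0 sends each edge [p,q] (with p < q) to q − p. For instance
  ∂[2,5] = [5] − [2].
As a 7×21 matrix over Z this has rank 6, with invariant factors (1,1,1,1,1,1).

∂_2: C_2 → C_1 acts by ∂[p,q,r] = [q,r] − [p,r] + [p,q]. For instance
  ∂[1,3,6] = [3,6] − [1,6] + [1,3],
  ∂[3,4,6] = [4,6] − [3,6] + [3,4].
As a 21×14 matrix over Z this has rank 13, with invariant factors (1,1,1,1,1,1,1,1,1,1,1,1,1).

Computing H_k = (kernel of ∂_k) / (image of ∂_{k+1}):

  H_0: rank C_0 − rank ∂_1 = 7 − 6 = 1, and the invariant factors of ∂_1 are all 1, so H_0 ≅ Z.
  H_1: rank ker ∂_1 − rank ∂_2 = (21 − 6) − 13 = 2, and the invariant factors of ∂_2 are all 1, so H_1 ≅ Z^2.
  H_2: rank ker ∂_2 − rank ∂_3 = (14 − 13) − 0 = 1, and there is no ∂_3, so H_2 ≅ Z.

As a check, the Euler characteristic is 7 − 21 + 14 = 0, which agrees with 1 − 2 + 1 = 0.

Hence the Betti numbers are b_0 = 1, b_1 = 2, b_2 = 1.

b_0 = 1, b_1 = 2, b_2 = 1.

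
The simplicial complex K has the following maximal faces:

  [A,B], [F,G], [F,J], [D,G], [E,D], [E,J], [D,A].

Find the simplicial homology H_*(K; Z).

H_0 ≅ Z,  H_1 ≅ Z.

Fix the vertex order A < B < D < E < F < G < J and write every simplex with vertices in increasing order. Then dim K = 1 and the simplices of K are:

  0-simplices (7): A, B, D, E, F, G, J
  1-simplices (7): AB, AD, DE, DG, EJ, FG, FJ

giving chain groups C_0 ≅ Z^7, C_1 ≅ Z^7.

∂_1: C_1 → C_0 sends each edge [p,q] (with p < q) to q − p. For instance
  ∂AD = D − A.
As a 7×7 matrix over Z this has rank 6, with invariant factors (1,1,1,1,1,1).

Reading off H_k = ker ∂_k / im ∂_{k+1}:

  H_0: rank C_0 − rank ∂_1 = 7 − 6 = 1, and the invariant factors of ∂_1 are all 1, so H_0 = Z.
  H_1: rank ker ∂_1 − rank ∂_2 = (7 − 6) − 0 = 1, and there is no ∂_2, so H_1 = Z.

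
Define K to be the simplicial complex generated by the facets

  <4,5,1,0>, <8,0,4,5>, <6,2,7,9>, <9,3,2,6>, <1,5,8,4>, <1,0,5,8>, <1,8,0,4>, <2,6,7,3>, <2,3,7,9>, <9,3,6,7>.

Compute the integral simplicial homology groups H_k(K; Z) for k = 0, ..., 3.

Order the vertices as 0 < 1 < 2 < 3 < 4 < 5 < 6 < 7 < 8 < 9. Listing each simplex with vertices in this order, K has dimension 3 with simplices:

  0-simplices (10): [0], [1], [2], [3], [4], [5], [6], [7], [8], [9]
  1-simplices (20): [0,1], [0,4], [0,5], [0,8], [1,4], [1,5], [1,8], [2,3], [2,6], [2,7], [2,9], [3,6], [3,7], [3,9], [4,5], [4,8], [5,8], [6,7], [6,9], [7,9]
  2-simplices (20): (20 of them)
  3-simplices (10): [0,1,4,5], [0,1,4,8], [0,1,5,8], [0,4,5,8], [1,4,5,8], [2,3,6,7], [2,3,6,9], [2,3,7,9], [2,6,7,9], [3,6,7,9]

so the chain groups are C_0 ≅ Z^10, C_1 ≅ Z^20, C_2 ≅ Z^20, C_3 ≅ Z^10.

The boundary map ∂_1: C_1 → C_0 is given by ∂[p,q] = [q] − [p]. For instance
  ∂[2,9] = [9] − [2].
This gives a 10×20 integer matrix of rank 8; reducing to Smith normal form yields diagonal entries (1,1,1,1,1,1,1,1).

Boundary ∂_2: C_2 → C_1 sends each 2-simplex [p,q,r] to [q,r] − [p,r] + [p,q]. For instance
  ∂[1,5,8] = [5,8] − [1,8] + [1,5],
  ∂[2,6,7] = [6,7] − [2,7] + [2,6].
The 20×20 boundary matrix has rank 12 and Smith normal form diag(1,1,1,1,1,1,1,1,1,1,1,1).

Boundary ∂_3: C_3 → C_2 sends each 3-simplex σ to the alternating sum Σ_i (−1)^i (σ with its i-th vertex removed). For instance
  ∂[0,1,4,5] = [1,4,5] − [0,4,5] + [0,1,5] − [0,1,4],
  ∂[0,4,5,8] = [4,5,8] − [0,5,8] + [0,4,8] − [0,4,5].
The resulting 20×10 matrix has rank 8, and its Smith normal form has invariant factors (1,1,1,1,1,1,1,1).

Reading off H_k = ker ∂_k / im ∂_{k+1}:

  H_0: rank C_0 − rank ∂_1 = 10 − 8 = 2, and the invariant factors of ∂_1 are all 1, so H_0 = Z^2.
  H_1: rank ker ∂_1 − rank ∂_2 = (20 − 8) − 12 = 0, and the invariant factors of ∂_2 are all 1, so H_1 = 0.
  H_2: rank ker ∂_2 − rank ∂_3 = (20 − 12) − 8 = 0, and the invariant factors of ∂_3 are all 1, so H_2 = 0.
  H_3: rank ker ∂_3 − rank ∂_4 = (10 − 8) − 0 = 2, and there is no ∂_4, so H_3 = Z^2.

As a check, the Euler characteristic is 10 − 20 + 20 − 10 = 0, which agrees with 2 − 0 + 0 − 2 = 0.

H_0 ≅ Z^2,  H_1 = 0,  H_2 = 0,  H_3 ≅ Z^2.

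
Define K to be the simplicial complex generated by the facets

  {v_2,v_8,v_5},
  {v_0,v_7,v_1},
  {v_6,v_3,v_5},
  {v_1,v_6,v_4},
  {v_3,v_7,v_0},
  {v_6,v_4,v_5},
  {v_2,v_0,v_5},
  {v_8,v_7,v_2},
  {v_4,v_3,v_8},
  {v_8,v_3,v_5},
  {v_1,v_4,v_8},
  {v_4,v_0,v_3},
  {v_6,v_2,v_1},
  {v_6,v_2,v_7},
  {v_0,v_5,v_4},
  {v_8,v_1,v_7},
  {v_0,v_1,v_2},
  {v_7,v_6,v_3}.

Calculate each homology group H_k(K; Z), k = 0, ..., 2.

Order the vertices as v_0 < v_1 < v_2 < v_3 < v_4 < v_5 < v_6 < v_7 < v_8. Listing each simplex with vertices in this order, K has dimension 2 with simplices:

  0-simplices (9): [v_0], [v_1], [v_2], [v_3], [v_4], [v_5], [v_6], [v_7], [v_8]
  1-simplices (27): (27 of them)
  2-simplices (18): (18 of them)

so the chain groups are C_0 ≅ Z^9, C_1 ≅ Z^27, C_2 ≅ Z^18.

The boundary map ∂_1: C_1 → C_0 is given by ∂[p,q] = [q] − [p].
The resulting 9×27 matrix has rank 8, and its Smith normal form has invariant factors (1,1,1,1,1,1,1,1).

∂_2: C_2 → C_1 sends each 2-simplex [p,q,r] to [q,r] − [p,r] + [p,q]. For instance
  ∂[v_1,v_4,v_6] = [v_4,v_6] − [v_1,v_6] + [v_1,v_4],
  ∂[v_3,v_5,v_8] = [v_5,v_8] − [v_3,v_8] + [v_3,v_5].
The 27×18 boundary matrix has rank 18 and Smith normal form diag(1,1,1,1,1,1,1,1,1,1,1,1,1,1,1,1,1,2).

From H_k ≅ ker(∂_k) / im(∂_{k+1}) we obtain:

  H_0: rank C_0 − rank ∂_1 = 9 − 8 = 1, and the invariant factors of ∂_1 are all 1, so H_0 ≅ Z.
  H_1: rank ker ∂_1 − rank ∂_2 = (27 − 8) − 18 = 1, and ∂_2 has invariant factor 2 > 1, so H_1 ≅ Z ⊕ Z/2.
  H_2: rank ker ∂_2 − rank ∂_3 = (18 − 18) − 0 = 0, and there is no ∂_3, so H_2 ≅ 0.

H_0 ≅ Z,  H_1 ≅ Z ⊕ Z/2,  H_2 = 0.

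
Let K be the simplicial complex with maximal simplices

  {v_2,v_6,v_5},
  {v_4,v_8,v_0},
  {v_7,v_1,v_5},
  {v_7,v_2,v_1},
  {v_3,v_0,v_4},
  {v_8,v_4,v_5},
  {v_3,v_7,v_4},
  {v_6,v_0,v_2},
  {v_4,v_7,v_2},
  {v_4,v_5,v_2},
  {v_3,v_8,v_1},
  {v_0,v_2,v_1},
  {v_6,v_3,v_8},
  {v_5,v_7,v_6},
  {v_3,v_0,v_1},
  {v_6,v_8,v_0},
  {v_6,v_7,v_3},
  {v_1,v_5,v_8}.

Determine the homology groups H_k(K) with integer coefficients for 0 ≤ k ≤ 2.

H_0 ≅ Z,  H_1 ≅ Z ⊕ Z/2Z,  H_2 = 0.

Order the vertices as v_0 < v_1 < v_2 < v_3 < v_4 < v_5 < v_6 < v_7 < v_8. Listing each simplex with vertices in this order, K has dimension 2 with simplices:

  0-simplices (9): [v_0], [v_1], [v_2], [v_3], [v_4], [v_5], [v_6], [v_7], [v_8]
  1-simplices (27): (27 of them)
  2-simplices (18): (18 of them)

giving chain groups C_0 ≅ Z^9, C_1 ≅ Z^27, C_2 ≅ Z^18.

∂_1: C_1 → C_0 sends each edge [p,q] (with p < q) to q − p.
This gives a 9×27 integer matrix of rank 8; reducing to Smith normal form yields diagonal entries (1,1,1,1,1,1,1,1).

Boundary ∂_2: C_2 → C_1 sends each 2-simplex [p,q,r] to [q,r] − [p,r] + [p,q]. For instance
  ∂[v_1,v_3,v_8] = [v_3,v_8] − [v_1,v_8] + [v_1,v_3],
  ∂[v_5,v_6,v_7] = [v_6,v_7] − [v_5,v_7] + [v_5,v_6].
As a 27×18 matrix over Z this has rank 18, with invariant factors (1,1,1,1,1,1,1,1,1,1,1,1,1,1,1,1,1,2).

Reading off H_k = ker ∂_k / im ∂_{k+1}:

  H_0: rank C_0 − rank ∂_1 = 9 − 8 = 1, and the invariant factors of ∂_1 are all 1, so H_0 = Z.
  H_1: rank ker ∂_1 − rank ∂_2 = (27 − 8) − 18 = 1, and ∂_2 has invariant factor 2 > 1, so H_1 = Z ⊕ Z/2Z.
  H_2: rank ker ∂_2 − rank ∂_3 = (18 − 18) − 0 = 0, and there is no ∂_3, so H_2 = 0.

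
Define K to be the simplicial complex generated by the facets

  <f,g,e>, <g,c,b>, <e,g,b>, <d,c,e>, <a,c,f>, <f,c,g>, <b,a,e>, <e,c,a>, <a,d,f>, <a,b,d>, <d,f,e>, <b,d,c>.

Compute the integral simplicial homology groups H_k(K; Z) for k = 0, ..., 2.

Order the vertices as a < b < c < d < e < f < g. Listing each simplex with vertices in this order, K has dimension 2 with simplices:

  0-simplices (7): a, b, c, d, e, f, g
  1-simplices (18): ab, ac, ad, ae, af, bc, bd, be, bg, cd, ce, cf, cg, de, df, ef, eg, fg
  2-simplices (12): abd, abe, ace, acf, adf, bcd, bcg, beg, cde, cfg, def, efg

giving chain groups C_0 ≅ Z^7, C_1 ≅ Z^18, C_2 ≅ Z^12.

∂_1: C_1 → C_0 maps an edge to its endpoints' difference, ∂[p,q] = q − p.
As a 7×18 matrix over Z this has rank 6, with invariant factors (1,1,1,1,1,1).

Boundary ∂_2: C_2 → C_1 maps a triangle to the signed sum of its edges. For instance
  ∂beg = eg − bg + be,
  ∂adf = df − af + ad.
The 18×12 boundary matrix has rank 12 and Smith normal form diag(1,1,1,1,1,1,1,1,1,1,1,2).

Reading off H_k = ker ∂_k / im ∂_{k+1}:

  H_0: rank C_0 − rank ∂_1 = 7 − 6 = 1, and the invariant factors of ∂_1 are all 1, so H_0 = Z.
  H_1: rank ker ∂_1 − rank ∂_2 = (18 − 6) − 12 = 0, and ∂_2 has invariant factor 2 > 1, so H_1 = Z_2.
  H_2: rank ker ∂_2 − rank ∂_3 = (12 − 12) − 0 = 0, and there is no ∂_3, so H_2 = 0.

As a check, the Euler characteristic is 7 − 18 + 12 = 1, which agrees with 1 − 0 + 0 = 1.

H_0 ≅ Z,  H_1 ≅ Z_2,  H_2 = 0.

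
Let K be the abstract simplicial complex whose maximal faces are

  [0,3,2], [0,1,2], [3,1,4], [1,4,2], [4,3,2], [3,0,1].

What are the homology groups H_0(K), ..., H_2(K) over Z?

H_0 ≅ Z,  H_1 = 0,  H_2 ≅ Z.

Order the vertices as 0 < 1 < 2 < 3 < 4. Listing each simplex with vertices in this order, K has dimension 2 with simplices:

  0-simplices (5): [0], [1], [2], [3], [4]
  1-simplices (9): [0,1], [0,2], [0,3], [1,2], [1,3], [1,4], [2,3], [2,4], [3,4]
  2-simplices (6): [0,1,2], [0,1,3], [0,2,3], [1,2,4], [1,3,4], [2,3,4]

so the chain groups are C_0 ≅ Z^5, C_1 ≅ Z^9, C_2 ≅ Z^6.

The boundary map ∂_1: C_1 → C_0 is given by ∂[p,q] = [q] − [p].
The resulting 5×9 matrix has rank 4, and its Smith normal form has invariant factors (1,1,1,1).

∂_2: C_2 → C_1 acts by ∂[p,q,r] = [q,r] − [p,r] + [p,q]. For instance
  ∂[0,1,2] = [1,2] − [0,2] + [0,1],
  ∂[0,1,3] = [1,3] − [0,3] + [0,1].
This gives a 9×6 integer matrix of rank 5; reducing to Smith normal form yields diagonal entries (1,1,1,1,1).

Now H_k = ker ∂_k / im ∂_{k+1}, so:

  H_0: rank C_0 − rank ∂_1 = 5 − 4 = 1, and the invariant factors of ∂_1 are all 1, so H_0 ≅ Z.
  H_1: rank ker ∂_1 − rank ∂_2 = (9 − 4) − 5 = 0, and the invariant factors of ∂_2 are all 1, so H_1 ≅ 0.
  H_2: rank ker ∂_2 − rank ∂_3 = (6 − 5) − 0 = 1, and there is no ∂_3, so H_2 ≅ Z.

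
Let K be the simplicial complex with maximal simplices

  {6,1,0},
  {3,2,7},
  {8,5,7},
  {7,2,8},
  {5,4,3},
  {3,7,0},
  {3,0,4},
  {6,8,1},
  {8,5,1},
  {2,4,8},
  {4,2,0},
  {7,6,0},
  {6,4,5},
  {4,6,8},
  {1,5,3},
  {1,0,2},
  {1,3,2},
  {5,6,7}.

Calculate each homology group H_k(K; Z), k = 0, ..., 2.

H_0 ≅ Z,  H_1 ≅ Z ⊕ Z/2,  H_2 = 0.

We work with the vertex ordering 0 < 1 < 2 < 3 < 4 < 5 < 6 < 7 < 8. The simplices of K, each written with vertices in increasing order, are:

  0-simplices (9): [0], [1], [2], [3], [4], [5], [6], [7], [8]
  1-simplices (27): (27 of them)
  2-simplices (18): [0,1,2], [0,1,6], [0,2,4], [0,3,4], [0,3,7], [0,6,7], [1,2,3], [1,3,5], [1,5,8], [1,6,8], [2,3,7], [2,4,8], [2,7,8], [3,4,5], [4,5,6], [4,6,8], [5,6,7], [5,7,8]

giving chain groups C_0 ≅ Z^9, C_1 ≅ Z^27, C_2 ≅ Z^18.

The boundary map ∂_1: C_1 → C_0 sends each edge [p,q] (with p < q) to q − p. For instance
  ∂[0,6] = [6] − [0].
This gives a 9×27 integer matrix of rank 8; reducing to Smith normal form yields diagonal entries (1,1,1,1,1,1,1,1).

Boundary ∂_2: C_2 → C_1 acts by ∂[p,q,r] = [q,r] − [p,r] + [p,q]. For instance
  ∂[0,2,4] = [2,4] − [0,4] + [0,2],
  ∂[0,6,7] = [6,7] − [0,7] + [0,6].
The resulting 27×18 matrix has rank 18, and its Smith normal form has invariant factors (1,1,1,1,1,1,1,1,1,1,1,1,1,1,1,1,1,2).

Reading off H_k = ker ∂_k / im ∂_{k+1}:

  H_0: rank C_0 − rank ∂_1 = 9 − 8 = 1, and the invariant factors of ∂_1 are all 1, so H_0 ≅ Z.
  H_1: rank ker ∂_1 − rank ∂_2 = (27 − 8) − 18 = 1, and ∂_2 has invariant factor 2 > 1, so H_1 ≅ Z ⊕ Z/2.
  H_2: rank ker ∂_2 − rank ∂_3 = (18 − 18) − 0 = 0, and there is no ∂_3, so H_2 ≅ 0.

(K is a triangulation of the Klein bottle.)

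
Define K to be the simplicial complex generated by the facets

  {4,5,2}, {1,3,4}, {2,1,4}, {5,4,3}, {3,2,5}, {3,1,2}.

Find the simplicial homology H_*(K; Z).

Order the vertices as 1 < 2 < 3 < 4 < 5. Listing each simplex with vertices in this order, K has dimension 2 with simplices:

  0-simplices (5): [1], [2], [3], [4], [5]
  1-simplices (9): [1,2], [1,3], [1,4], [2,3], [2,4], [2,5], [3,4], [3,5], [4,5]
  2-simplices (6): [1,2,3], [1,2,4], [1,3,4], [2,3,5], [2,4,5], [3,4,5]

so the chain groups are C_0 ≅ Z^5, C_1 ≅ Z^9, C_2 ≅ Z^6.

∂_1: C_1 → C_0 maps an edge to its endpoints' difference, ∂[p,q] = q − p.
As a 5×9 matrix over Z this has rank 4, with invariant factors (1,1,1,1).

∂_2: C_2 → C_1 acts by ∂[p,q,r] = [q,r] − [p,r] + [p,q]. For instance
  ∂[2,3,5] = [3,5] − [2,5] + [2,3],
  ∂[1,2,3] = [2,3] − [1,3] + [1,2].
This gives a 9×6 integer matrix of rank 5; reducing to Smith normal form yields diagonal entries (1,1,1,1,1).

Computing H_k = (kernel of ∂_k) / (image of ∂_{k+1}):

  H_0: rank C_0 − rank ∂_1 = 5 − 4 = 1, and the invariant factors of ∂_1 are all 1, so H_0 ≅ Z.
  H_1: rank ker ∂_1 − rank ∂_2 = (9 − 4) − 5 = 0, and the invariant factors of ∂_2 are all 1, so H_1 ≅ 0.
  H_2: rank ker ∂_2 − rank ∂_3 = (6 − 5) − 0 = 1, and there is no ∂_3, so H_2 ≅ Z.

H_0 = Z,  H_1 = 0,  H_2 = Z.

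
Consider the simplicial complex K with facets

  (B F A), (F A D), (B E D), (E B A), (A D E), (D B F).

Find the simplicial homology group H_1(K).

H_1 = 0.

We work with the vertex ordering A < B < D < E < F. The simplices of K, each written with vertices in increasing order, are:

  0-simplices (5): A, B, D, E, F
  1-simplices (9): AB, AD, AE, AF, BD, BE, BF, DE, DF
  2-simplices (6): ABE, ABF, ADE, ADF, BDE, BDF

Hence C_0 ≅ Z^5, C_1 ≅ Z^9, C_2 ≅ Z^6.

∂_1: C_1 → C_0 is given by ∂[p,q] = [q] − [p]. For instance
  ∂AD = D − A.
The 5×9 boundary matrix has rank 4 and Smith normal form diag(1,1,1,1).

∂_2: C_2 → C_1 acts by ∂[p,q,r] = [q,r] − [p,r] + [p,q]. For instance
  ∂ABE = BE − AE + AB,
  ∂ADE = DE − AE + AD.
The 9×6 boundary matrix has rank 5 and Smith normal form diag(1,1,1,1,1).

Reading off H_k = ker ∂_k / im ∂_{k+1}:

  H_1: rank ker ∂_1 − rank ∂_2 = (9 − 4) − 5 = 0, and the invariant factors of ∂_2 are all 1, so H_1 ≅ 0.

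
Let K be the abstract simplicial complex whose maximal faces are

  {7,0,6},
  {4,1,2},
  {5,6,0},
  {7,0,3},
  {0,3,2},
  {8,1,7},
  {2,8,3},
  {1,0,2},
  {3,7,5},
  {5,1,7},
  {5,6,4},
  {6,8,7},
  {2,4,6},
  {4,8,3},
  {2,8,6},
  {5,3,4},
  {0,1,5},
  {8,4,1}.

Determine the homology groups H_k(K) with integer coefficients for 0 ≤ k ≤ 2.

H_0 ≅ Z,  H_1 ≅ Z ⊕ Z/2,  H_2 = 0.

We work with the vertex ordering 0 < 1 < 2 < 3 < 4 < 5 < 6 < 7 < 8. The simplices of K, each written with vertices in increasing order, are:

  0-simplices (9): [0], [1], [2], [3], [4], [5], [6], [7], [8]
  1-simplices (27): (27 of them)
  2-simplices (18): [0,1,2], [0,1,5], [0,2,3], [0,3,7], [0,5,6], [0,6,7], [1,2,4], [1,4,8], [1,5,7], [1,7,8], [2,3,8], [2,4,6], [2,6,8], [3,4,5], [3,4,8], [3,5,7], [4,5,6], [6,7,8]

giving chain groups C_0 ≅ Z^9, C_1 ≅ Z^27, C_2 ≅ Z^18.

∂_1: C_1 → C_0 is given by ∂[p,q] = [q] − [p].
The resulting 9×27 matrix has rank 8, and its Smith normal form has invariant factors (1,1,1,1,1,1,1,1).

The boundary map ∂_2: C_2 → C_1 acts by ∂[p,q,r] = [q,r] − [p,r] + [p,q]. For instance
  ∂[4,5,6] = [5,6] − [4,6] + [4,5],
  ∂[3,4,5] = [4,5] − [3,5] + [3,4].
As a 27×18 matrix over Z this has rank 18, with invariant factors (1,1,1,1,1,1,1,1,1,1,1,1,1,1,1,1,1,2).

Computing H_k = (kernel of ∂_k) / (image of ∂_{k+1}):

  H_0: rank C_0 − rank ∂_1 = 9 − 8 = 1, and the invariant factors of ∂_1 are all 1, so H_0 = Z.
  H_1: rank ker ∂_1 − rank ∂_2 = (27 − 8) − 18 = 1, and ∂_2 has invariant factor 2 > 1, so H_1 = Z ⊕ Z/2.
  H_2: rank ker ∂_2 − rank ∂_3 = (18 − 18) − 0 = 0, and there is no ∂_3, so H_2 = 0.

As a check, the Euler characteristic is 9 − 27 + 18 = 0, which agrees with 1 − 1 + 0 = 0.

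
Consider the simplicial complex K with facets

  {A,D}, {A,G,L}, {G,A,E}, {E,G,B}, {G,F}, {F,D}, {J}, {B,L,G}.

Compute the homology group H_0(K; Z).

K has 8 vertices, 11 edges, 4 triangles.
rank ∂_0 = 0, rank ∂_1 = 6 ⇒ b_0 = 8 − 0 − 6 = 2; all invariant factors of ∂_1 are 1 so no torsion. So H_0 = Z^2.

H_0 ≅ Z^2.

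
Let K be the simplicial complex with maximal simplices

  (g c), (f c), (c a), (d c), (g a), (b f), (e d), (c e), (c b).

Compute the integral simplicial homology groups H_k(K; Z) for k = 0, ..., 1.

We work with the vertex ordering a < b < c < d < e < f < g. The simplices of K, each written with vertices in increasing order, are:

  0-simplices (7): a, b, c, d, e, f, g
  1-simplices (9): ac, ag, bc, bf, cd, ce, cf, cg, de

giving chain groups C_0 ≅ Z^7, C_1 ≅ Z^9.

Boundary ∂_1: C_1 → C_0 sends each edge [p,q] (with p < q) to q − p.
The resulting 7×9 matrix has rank 6, and its Smith normal form has invariant factors (1,1,1,1,1,1).

Reading off H_k = ker ∂_k / im ∂_{k+1}:

  H_0: rank C_0 − rank ∂_1 = 7 − 6 = 1, and the invariant factors of ∂_1 are all 1, so H_0 ≅ Z.
  H_1: rank ker ∂_1 − rank ∂_2 = (9 − 6) − 0 = 3, and there is no ∂_2, so H_1 ≅ Z^3.

(K is a triangulation of a wedge of 3 circles.)

H_0 = Z,  H_1 = Z^3.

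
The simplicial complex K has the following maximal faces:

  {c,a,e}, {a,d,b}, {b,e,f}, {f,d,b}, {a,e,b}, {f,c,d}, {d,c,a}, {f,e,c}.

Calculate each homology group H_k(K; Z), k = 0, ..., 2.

H_0 = Z,  H_1 = 0,  H_2 = Z.

We work with the vertex ordering a < b < c < d < e < f. The simplices of K, each written with vertices in increasing order, are:

  0-simplices (6): a, b, c, d, e, f
  1-simplices (12): ab, ac, ad, ae, bd, be, bf, cd, ce, cf, df, ef
  2-simplices (8): abd, abe, acd, ace, bdf, bef, cdf, cef

Hence C_0 ≅ Z^6, C_1 ≅ Z^12, C_2 ≅ Z^8.

Boundary ∂_1: C_1 → C_0 is given by ∂[p,q] = [q] − [p]. For instance
  ∂ef = f − e.
This gives a 6×12 integer matrix of rank 5; reducing to Smith normal form yields diagonal entries (1,1,1,1,1).

∂_2: C_2 → C_1 acts by ∂[p,q,r] = [q,r] − [p,r] + [p,q]. For instance
  ∂bdf = df − bf + bd,
  ∂cef = ef − cf + ce.
This gives a 12×8 integer matrix of rank 7; reducing to Smith normal form yields diagonal entries (1,1,1,1,1,1,1).

From H_k ≅ ker(∂_k) / im(∂_{k+1}) we obtain:

  H_0: rank C_0 − rank ∂_1 = 6 − 5 = 1, and the invariant factors of ∂_1 are all 1, so H_0 ≅ Z.
  H_1: rank ker ∂_1 − rank ∂_2 = (12 − 5) − 7 = 0, and the invariant factors of ∂_2 are all 1, so H_1 ≅ 0.
  H_2: rank ker ∂_2 − rank ∂_3 = (8 − 7) − 0 = 1, and there is no ∂_3, so H_2 ≅ Z.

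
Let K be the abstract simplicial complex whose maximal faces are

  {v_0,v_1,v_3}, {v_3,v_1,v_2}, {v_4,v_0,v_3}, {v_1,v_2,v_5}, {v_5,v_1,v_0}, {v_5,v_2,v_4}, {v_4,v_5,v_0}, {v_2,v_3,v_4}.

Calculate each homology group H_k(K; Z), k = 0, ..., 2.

H_0 = Z,  H_1 = 0,  H_2 = Z.

Take the total order v_0 < v_1 < v_2 < v_3 < v_4 < v_5 on the vertex set. Then K (dimension 2) consists of the simplices:

  0-simplices (6): [v_0], [v_1], [v_2], [v_3], [v_4], [v_5]
  1-simplices (12): [v_0,v_1], [v_0,v_3], [v_0,v_4], [v_0,v_5], [v_1,v_2], [v_1,v_3], [v_1,v_5], [v_2,v_3], [v_2,v_4], [v_2,v_5], [v_3,v_4], [v_4,v_5]
  2-simplices (8): [v_0,v_1,v_3], [v_0,v_1,v_5], [v_0,v_3,v_4], [v_0,v_4,v_5], [v_1,v_2,v_3], [v_1,v_2,v_5], [v_2,v_3,v_4], [v_2,v_4,v_5]

so the chain groups are C_0 ≅ Z^6, C_1 ≅ Z^12, C_2 ≅ Z^8.

∂_1: C_1 → C_0 is given by ∂[p,q] = [q] − [p]. For instance
  ∂[v_2,v_5] = [v_5] − [v_2].
As a 6×12 matrix over Z this has rank 5, with invariant factors (1,1,1,1,1).

The boundary map ∂_2: C_2 → C_1 maps a triangle to the signed sum of its edges. For instance
  ∂[v_0,v_1,v_5] = [v_1,v_5] − [v_0,v_5] + [v_0,v_1],
  ∂[v_1,v_2,v_5] = [v_2,v_5] − [v_1,v_5] + [v_1,v_2].
The 12×8 boundary matrix has rank 7 and Smith normal form diag(1,1,1,1,1,1,1).

Computing H_k = (kernel of ∂_k) / (image of ∂_{k+1}):

  H_0: rank C_0 − rank ∂_1 = 6 − 5 = 1, and the invariant factors of ∂_1 are all 1, so H_0 ≅ Z.
  H_1: rank ker ∂_1 − rank ∂_2 = (12 − 5) − 7 = 0, and the invariant factors of ∂_2 are all 1, so H_1 ≅ 0.
  H_2: rank ker ∂_2 − rank ∂_3 = (8 − 7) − 0 = 1, and there is no ∂_3, so H_2 ≅ Z.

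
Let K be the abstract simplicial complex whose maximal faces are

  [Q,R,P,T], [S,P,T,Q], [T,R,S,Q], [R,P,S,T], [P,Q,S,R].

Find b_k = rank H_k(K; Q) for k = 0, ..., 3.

b_0 = 1, b_1 = 0, b_2 = 0, b_3 = 1.

Order the vertices as P < Q < R < S < T. Listing each simplex with vertices in this order, K has dimension 3 with simplices:

  0-simplices (5): P, Q, R, S, T
  1-simplices (10): PQ, PR, PS, PT, QR, QS, QT, RS, RT, ST
  2-simplices (10): PQR, PQS, PQT, PRS, PRT, PST, QRS, QRT, QST, RST
  3-simplices (5): PQRS, PQRT, PQST, PRST, QRST

giving chain groups C_0 ≅ Z^5, C_1 ≅ Z^10, C_2 ≅ Z^10, C_3 ≅ Z^5.

The boundary map ∂_1: C_1 → C_0 maps an edge to its endpoints' difference, ∂[p,q] = q − p. For instance
  ∂QS = S − Q.
This gives a 5×10 integer matrix of rank 4; reducing to Smith normal form yields diagonal entries (1,1,1,1).

∂_2: C_2 → C_1 sends each 2-simplex [p,q,r] to [q,r] − [p,r] + [p,q]. For instance
  ∂PST = ST − PT + PS,
  ∂PQS = QS − PS + PQ.
The 10×10 boundary matrix has rank 6 and Smith normal form diag(1,1,1,1,1,1).

The boundary map ∂_3: C_3 → C_2 sends each 3-simplex σ to the alternating sum Σ_i (−1)^i (σ with its i-th vertex removed). For instance
  ∂QRST = RST − QST + QRT − QRS,
  ∂PRST = RST − PST + PRT − PRS.
As a 10×5 matrix over Z this has rank 4, with invariant factors (1,1,1,1).

Now H_k = ker ∂_k / im ∂_{k+1}, so:

  H_0: rank C_0 − rank ∂_1 = 5 − 4 = 1, and the invariant factors of ∂_1 are all 1, so H_0 ≅ Z.
  H_1: rank ker ∂_1 − rank ∂_2 = (10 − 4) − 6 = 0, and the invariant factors of ∂_2 are all 1, so H_1 ≅ 0.
  H_2: rank ker ∂_2 − rank ∂_3 = (10 − 6) − 4 = 0, and the invariant factors of ∂_3 are all 1, so H_2 ≅ 0.
  H_3: rank ker ∂_3 − rank ∂_4 = (5 − 4) − 0 = 1, and there is no ∂_4, so H_3 ≅ Z.

(K is a triangulation of the 3-sphere S^3.)

Hence the Betti numbers are b_0 = 1, b_1 = 0, b_2 = 0, b_3 = 1.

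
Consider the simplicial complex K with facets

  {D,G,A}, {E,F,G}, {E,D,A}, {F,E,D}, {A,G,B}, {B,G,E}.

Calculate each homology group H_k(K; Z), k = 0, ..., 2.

H_0 = Z,  H_1 = Z,  H_2 = 0.

We work with the vertex ordering A < B < D < E < F < G. The simplices of K, each written with vertices in increasing order, are:

  0-simplices (6): A, B, D, E, F, G
  1-simplices (12): AB, AD, AE, AG, BE, BG, DE, DF, DG, EF, EG, FG
  2-simplices (6): ABG, ADE, ADG, BEG, DEF, EFG

giving chain groups C_0 ≅ Z^6, C_1 ≅ Z^12, C_2 ≅ Z^6.

∂_1: C_1 → C_0 sends each edge [p,q] (with p < q) to q − p. For instance
  ∂DE = E − D.
The resulting 6×12 matrix has rank 5, and its Smith normal form has invariant factors (1,1,1,1,1).

Boundary ∂_2: C_2 → C_1 sends each 2-simplex [p,q,r] to [q,r] − [p,r] + [p,q]. For instance
  ∂EFG = FG − EG + EF,
  ∂ABG = BG − AG + AB.
As a 12×6 matrix over Z this has rank 6, with invariant factors (1,1,1,1,1,1).

Computing H_k = (kernel of ∂_k) / (image of ∂_{k+1}):

  H_0: rank C_0 − rank ∂_1 = 6 − 5 = 1, and the invariant factors of ∂_1 are all 1, so H_0 ≅ Z.
  H_1: rank ker ∂_1 − rank ∂_2 = (12 − 5) − 6 = 1, and the invariant factors of ∂_2 are all 1, so H_1 ≅ Z.
  H_2: rank ker ∂_2 − rank ∂_3 = (6 − 6) − 0 = 0, and there is no ∂_3, so H_2 ≅ 0.

As a check, the Euler characteristic is 6 − 12 + 6 = 0, which agrees with 1 − 1 + 0 = 0.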